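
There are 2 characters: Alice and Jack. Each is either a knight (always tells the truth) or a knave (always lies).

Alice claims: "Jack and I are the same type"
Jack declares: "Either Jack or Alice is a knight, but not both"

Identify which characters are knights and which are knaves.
Alice is a knave.
Jack is a knight.

Verification:
- Alice (knave) says "Jack and I are the same type" - this is FALSE (a lie) because Alice is a knave and Jack is a knight.
- Jack (knight) says "Either Jack or Alice is a knight, but not both" - this is TRUE because Jack is a knight and Alice is a knave.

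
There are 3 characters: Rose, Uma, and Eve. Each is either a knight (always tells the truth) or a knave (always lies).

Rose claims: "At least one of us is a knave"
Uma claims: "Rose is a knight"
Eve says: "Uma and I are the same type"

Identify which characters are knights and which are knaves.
Rose is a knight.
Uma is a knight.
Eve is a knave.

Verification:
- Rose (knight) says "At least one of us is a knave" - this is TRUE because Eve is a knave.
- Uma (knight) says "Rose is a knight" - this is TRUE because Rose is a knight.
- Eve (knave) says "Uma and I are the same type" - this is FALSE (a lie) because Eve is a knave and Uma is a knight.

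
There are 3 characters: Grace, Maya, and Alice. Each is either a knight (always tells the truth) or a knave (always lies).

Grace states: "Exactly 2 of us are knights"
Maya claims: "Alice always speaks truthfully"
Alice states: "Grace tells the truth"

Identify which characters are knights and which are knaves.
Grace is a knave.
Maya is a knave.
Alice is a knave.

Verification:
- Grace (knave) says "Exactly 2 of us are knights" - this is FALSE (a lie) because there are 0 knights.
- Maya (knave) says "Alice always speaks truthfully" - this is FALSE (a lie) because Alice is a knave.
- Alice (knave) says "Grace tells the truth" - this is FALSE (a lie) because Grace is a knave.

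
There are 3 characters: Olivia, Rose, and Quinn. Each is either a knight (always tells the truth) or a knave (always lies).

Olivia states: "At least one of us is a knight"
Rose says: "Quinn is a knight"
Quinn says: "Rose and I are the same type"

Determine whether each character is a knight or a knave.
Olivia is a knight.
Rose is a knight.
Quinn is a knight.

Verification:
- Olivia (knight) says "At least one of us is a knight" - this is TRUE because Olivia, Rose, and Quinn are knights.
- Rose (knight) says "Quinn is a knight" - this is TRUE because Quinn is a knight.
- Quinn (knight) says "Rose and I are the same type" - this is TRUE because Quinn is a knight and Rose is a knight.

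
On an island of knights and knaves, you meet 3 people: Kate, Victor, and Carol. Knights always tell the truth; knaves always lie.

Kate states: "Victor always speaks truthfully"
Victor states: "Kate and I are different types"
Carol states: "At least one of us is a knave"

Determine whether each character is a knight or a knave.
Kate is a knave.
Victor is a knave.
Carol is a knight.

Verification:
- Kate (knave) says "Victor always speaks truthfully" - this is FALSE (a lie) because Victor is a knave.
- Victor (knave) says "Kate and I are different types" - this is FALSE (a lie) because Victor is a knave and Kate is a knave.
- Carol (knight) says "At least one of us is a knave" - this is TRUE because Kate and Victor are knaves.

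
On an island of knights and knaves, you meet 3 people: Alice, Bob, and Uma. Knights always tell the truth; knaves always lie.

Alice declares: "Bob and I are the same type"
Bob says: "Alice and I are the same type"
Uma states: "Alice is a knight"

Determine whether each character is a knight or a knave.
Alice is a knight.
Bob is a knight.
Uma is a knight.

Verification:
- Alice (knight) says "Bob and I are the same type" - this is TRUE because Alice is a knight and Bob is a knight.
- Bob (knight) says "Alice and I are the same type" - this is TRUE because Bob is a knight and Alice is a knight.
- Uma (knight) says "Alice is a knight" - this is TRUE because Alice is a knight.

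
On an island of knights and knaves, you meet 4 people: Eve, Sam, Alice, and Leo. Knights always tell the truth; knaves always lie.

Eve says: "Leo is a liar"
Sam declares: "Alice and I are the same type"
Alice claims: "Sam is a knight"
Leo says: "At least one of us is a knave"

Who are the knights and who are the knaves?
Eve is a knave.
Sam is a knight.
Alice is a knight.
Leo is a knight.

Verification:
- Eve (knave) says "Leo is a liar" - this is FALSE (a lie) because Leo is a knight.
- Sam (knight) says "Alice and I are the same type" - this is TRUE because Sam is a knight and Alice is a knight.
- Alice (knight) says "Sam is a knight" - this is TRUE because Sam is a knight.
- Leo (knight) says "At least one of us is a knave" - this is TRUE because Eve is a knave.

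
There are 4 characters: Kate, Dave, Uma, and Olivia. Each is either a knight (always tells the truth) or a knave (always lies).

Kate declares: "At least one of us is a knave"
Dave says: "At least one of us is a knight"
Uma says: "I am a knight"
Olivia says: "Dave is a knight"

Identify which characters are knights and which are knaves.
Kate is a knight.
Dave is a knight.
Uma is a knave.
Olivia is a knight.

Verification:
- Kate (knight) says "At least one of us is a knave" - this is TRUE because Uma is a knave.
- Dave (knight) says "At least one of us is a knight" - this is TRUE because Kate, Dave, and Olivia are knights.
- Uma (knave) says "I am a knight" - this is FALSE (a lie) because Uma is a knave.
- Olivia (knight) says "Dave is a knight" - this is TRUE because Dave is a knight.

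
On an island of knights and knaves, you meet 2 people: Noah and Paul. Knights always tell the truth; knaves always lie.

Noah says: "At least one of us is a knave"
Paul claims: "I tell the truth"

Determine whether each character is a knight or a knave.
Noah is a knight.
Paul is a knave.

Verification:
- Noah (knight) says "At least one of us is a knave" - this is TRUE because Paul is a knave.
- Paul (knave) says "I tell the truth" - this is FALSE (a lie) because Paul is a knave.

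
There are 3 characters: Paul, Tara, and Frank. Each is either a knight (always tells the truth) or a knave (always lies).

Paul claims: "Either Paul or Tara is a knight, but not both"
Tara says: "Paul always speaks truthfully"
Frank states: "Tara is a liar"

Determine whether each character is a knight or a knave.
Paul is a knave.
Tara is a knave.
Frank is a knight.

Verification:
- Paul (knave) says "Either Paul or Tara is a knight, but not both" - this is FALSE (a lie) because Paul is a knave and Tara is a knave.
- Tara (knave) says "Paul always speaks truthfully" - this is FALSE (a lie) because Paul is a knave.
- Frank (knight) says "Tara is a liar" - this is TRUE because Tara is a knave.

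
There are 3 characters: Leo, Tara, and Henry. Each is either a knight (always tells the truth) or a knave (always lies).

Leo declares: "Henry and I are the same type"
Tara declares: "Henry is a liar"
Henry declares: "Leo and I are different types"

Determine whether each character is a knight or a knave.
Leo is a knave.
Tara is a knave.
Henry is a knight.

Verification:
- Leo (knave) says "Henry and I are the same type" - this is FALSE (a lie) because Leo is a knave and Henry is a knight.
- Tara (knave) says "Henry is a liar" - this is FALSE (a lie) because Henry is a knight.
- Henry (knight) says "Leo and I are different types" - this is TRUE because Henry is a knight and Leo is a knave.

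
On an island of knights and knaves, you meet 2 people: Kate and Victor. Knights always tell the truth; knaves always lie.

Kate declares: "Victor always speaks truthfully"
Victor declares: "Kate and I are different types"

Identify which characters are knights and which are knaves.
Kate is a knave.
Victor is a knave.

Verification:
- Kate (knave) says "Victor always speaks truthfully" - this is FALSE (a lie) because Victor is a knave.
- Victor (knave) says "Kate and I are different types" - this is FALSE (a lie) because Victor is a knave and Kate is a knave.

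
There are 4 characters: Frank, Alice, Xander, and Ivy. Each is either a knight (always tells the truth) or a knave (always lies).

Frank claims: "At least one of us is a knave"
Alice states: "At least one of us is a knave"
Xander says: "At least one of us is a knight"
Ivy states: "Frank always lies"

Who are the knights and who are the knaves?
Frank is a knight.
Alice is a knight.
Xander is a knight.
Ivy is a knave.

Verification:
- Frank (knight) says "At least one of us is a knave" - this is TRUE because Ivy is a knave.
- Alice (knight) says "At least one of us is a knave" - this is TRUE because Ivy is a knave.
- Xander (knight) says "At least one of us is a knight" - this is TRUE because Frank, Alice, and Xander are knights.
- Ivy (knave) says "Frank always lies" - this is FALSE (a lie) because Frank is a knight.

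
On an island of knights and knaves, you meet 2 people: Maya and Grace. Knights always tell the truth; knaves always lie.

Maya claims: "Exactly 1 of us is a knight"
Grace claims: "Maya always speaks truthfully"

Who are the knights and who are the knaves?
Maya is a knave.
Grace is a knave.

Verification:
- Maya (knave) says "Exactly 1 of us is a knight" - this is FALSE (a lie) because there are 0 knights.
- Grace (knave) says "Maya always speaks truthfully" - this is FALSE (a lie) because Maya is a knave.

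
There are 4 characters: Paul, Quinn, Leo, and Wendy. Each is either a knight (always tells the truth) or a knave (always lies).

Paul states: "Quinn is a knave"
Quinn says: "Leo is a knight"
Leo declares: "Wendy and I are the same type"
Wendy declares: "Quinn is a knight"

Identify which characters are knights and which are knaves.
Paul is a knave.
Quinn is a knight.
Leo is a knight.
Wendy is a knight.

Verification:
- Paul (knave) says "Quinn is a knave" - this is FALSE (a lie) because Quinn is a knight.
- Quinn (knight) says "Leo is a knight" - this is TRUE because Leo is a knight.
- Leo (knight) says "Wendy and I are the same type" - this is TRUE because Leo is a knight and Wendy is a knight.
- Wendy (knight) says "Quinn is a knight" - this is TRUE because Quinn is a knight.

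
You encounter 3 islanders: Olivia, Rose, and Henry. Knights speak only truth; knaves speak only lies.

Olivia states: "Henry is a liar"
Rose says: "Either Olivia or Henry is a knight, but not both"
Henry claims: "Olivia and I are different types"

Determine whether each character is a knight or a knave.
Olivia is a knave.
Rose is a knight.
Henry is a knight.

Verification:
- Olivia (knave) says "Henry is a liar" - this is FALSE (a lie) because Henry is a knight.
- Rose (knight) says "Either Olivia or Henry is a knight, but not both" - this is TRUE because Olivia is a knave and Henry is a knight.
- Henry (knight) says "Olivia and I are different types" - this is TRUE because Henry is a knight and Olivia is a knave.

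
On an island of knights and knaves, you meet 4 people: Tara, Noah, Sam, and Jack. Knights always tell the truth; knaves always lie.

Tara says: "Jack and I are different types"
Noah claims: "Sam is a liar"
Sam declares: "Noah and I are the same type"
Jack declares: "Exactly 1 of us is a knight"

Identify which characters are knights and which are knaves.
Tara is a knight.
Noah is a knight.
Sam is a knave.
Jack is a knave.

Verification:
- Tara (knight) says "Jack and I are different types" - this is TRUE because Tara is a knight and Jack is a knave.
- Noah (knight) says "Sam is a liar" - this is TRUE because Sam is a knave.
- Sam (knave) says "Noah and I are the same type" - this is FALSE (a lie) because Sam is a knave and Noah is a knight.
- Jack (knave) says "Exactly 1 of us is a knight" - this is FALSE (a lie) because there are 2 knights.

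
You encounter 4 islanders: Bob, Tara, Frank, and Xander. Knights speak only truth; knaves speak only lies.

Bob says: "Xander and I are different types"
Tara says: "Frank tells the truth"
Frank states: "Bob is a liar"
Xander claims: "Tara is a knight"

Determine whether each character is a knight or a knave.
Bob is a knight.
Tara is a knave.
Frank is a knave.
Xander is a knave.

Verification:
- Bob (knight) says "Xander and I are different types" - this is TRUE because Bob is a knight and Xander is a knave.
- Tara (knave) says "Frank tells the truth" - this is FALSE (a lie) because Frank is a knave.
- Frank (knave) says "Bob is a liar" - this is FALSE (a lie) because Bob is a knight.
- Xander (knave) says "Tara is a knight" - this is FALSE (a lie) because Tara is a knave.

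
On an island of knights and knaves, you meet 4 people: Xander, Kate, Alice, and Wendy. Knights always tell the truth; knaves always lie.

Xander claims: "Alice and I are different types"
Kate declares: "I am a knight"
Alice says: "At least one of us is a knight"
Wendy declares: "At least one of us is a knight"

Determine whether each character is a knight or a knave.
Xander is a knave.
Kate is a knave.
Alice is a knave.
Wendy is a knave.

Verification:
- Xander (knave) says "Alice and I are different types" - this is FALSE (a lie) because Xander is a knave and Alice is a knave.
- Kate (knave) says "I am a knight" - this is FALSE (a lie) because Kate is a knave.
- Alice (knave) says "At least one of us is a knight" - this is FALSE (a lie) because no one is a knight.
- Wendy (knave) says "At least one of us is a knight" - this is FALSE (a lie) because no one is a knight.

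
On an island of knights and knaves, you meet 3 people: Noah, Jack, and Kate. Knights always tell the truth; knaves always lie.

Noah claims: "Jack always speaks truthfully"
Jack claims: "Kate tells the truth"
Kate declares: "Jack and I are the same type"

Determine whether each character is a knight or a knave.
Noah is a knight.
Jack is a knight.
Kate is a knight.

Verification:
- Noah (knight) says "Jack always speaks truthfully" - this is TRUE because Jack is a knight.
- Jack (knight) says "Kate tells the truth" - this is TRUE because Kate is a knight.
- Kate (knight) says "Jack and I are the same type" - this is TRUE because Kate is a knight and Jack is a knight.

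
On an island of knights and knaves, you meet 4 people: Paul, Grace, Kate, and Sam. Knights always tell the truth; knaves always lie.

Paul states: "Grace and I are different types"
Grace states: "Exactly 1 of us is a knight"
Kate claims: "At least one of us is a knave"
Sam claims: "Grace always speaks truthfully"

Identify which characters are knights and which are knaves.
Paul is a knight.
Grace is a knave.
Kate is a knight.
Sam is a knave.

Verification:
- Paul (knight) says "Grace and I are different types" - this is TRUE because Paul is a knight and Grace is a knave.
- Grace (knave) says "Exactly 1 of us is a knight" - this is FALSE (a lie) because there are 2 knights.
- Kate (knight) says "At least one of us is a knave" - this is TRUE because Grace and Sam are knaves.
- Sam (knave) says "Grace always speaks truthfully" - this is FALSE (a lie) because Grace is a knave.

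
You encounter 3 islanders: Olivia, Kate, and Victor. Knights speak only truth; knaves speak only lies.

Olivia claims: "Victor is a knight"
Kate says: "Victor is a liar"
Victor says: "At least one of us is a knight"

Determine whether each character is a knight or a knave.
Olivia is a knight.
Kate is a knave.
Victor is a knight.

Verification:
- Olivia (knight) says "Victor is a knight" - this is TRUE because Victor is a knight.
- Kate (knave) says "Victor is a liar" - this is FALSE (a lie) because Victor is a knight.
- Victor (knight) says "At least one of us is a knight" - this is TRUE because Olivia and Victor are knights.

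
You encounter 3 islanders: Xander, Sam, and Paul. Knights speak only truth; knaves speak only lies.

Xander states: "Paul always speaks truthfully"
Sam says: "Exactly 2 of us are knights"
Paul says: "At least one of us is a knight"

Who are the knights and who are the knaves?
Xander is a knave.
Sam is a knave.
Paul is a knave.

Verification:
- Xander (knave) says "Paul always speaks truthfully" - this is FALSE (a lie) because Paul is a knave.
- Sam (knave) says "Exactly 2 of us are knights" - this is FALSE (a lie) because there are 0 knights.
- Paul (knave) says "At least one of us is a knight" - this is FALSE (a lie) because no one is a knight.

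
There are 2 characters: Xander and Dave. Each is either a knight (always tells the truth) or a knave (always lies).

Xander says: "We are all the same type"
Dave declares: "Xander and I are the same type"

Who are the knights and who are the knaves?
Xander is a knight.
Dave is a knight.

Verification:
- Xander (knight) says "We are all the same type" - this is TRUE because Xander and Dave are knights.
- Dave (knight) says "Xander and I are the same type" - this is TRUE because Dave is a knight and Xander is a knight.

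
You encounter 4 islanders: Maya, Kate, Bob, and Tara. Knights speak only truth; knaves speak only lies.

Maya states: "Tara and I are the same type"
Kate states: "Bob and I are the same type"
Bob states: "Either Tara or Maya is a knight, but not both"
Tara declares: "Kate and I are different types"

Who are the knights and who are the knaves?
Maya is a knave.
Kate is a knave.
Bob is a knight.
Tara is a knight.

Verification:
- Maya (knave) says "Tara and I are the same type" - this is FALSE (a lie) because Maya is a knave and Tara is a knight.
- Kate (knave) says "Bob and I are the same type" - this is FALSE (a lie) because Kate is a knave and Bob is a knight.
- Bob (knight) says "Either Tara or Maya is a knight, but not both" - this is TRUE because Tara is a knight and Maya is a knave.
- Tara (knight) says "Kate and I are different types" - this is TRUE because Tara is a knight and Kate is a knave.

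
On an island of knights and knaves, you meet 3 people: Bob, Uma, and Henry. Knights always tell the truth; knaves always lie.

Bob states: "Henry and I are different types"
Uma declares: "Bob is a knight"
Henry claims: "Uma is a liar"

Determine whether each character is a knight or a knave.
Bob is a knight.
Uma is a knight.
Henry is a knave.

Verification:
- Bob (knight) says "Henry and I are different types" - this is TRUE because Bob is a knight and Henry is a knave.
- Uma (knight) says "Bob is a knight" - this is TRUE because Bob is a knight.
- Henry (knave) says "Uma is a liar" - this is FALSE (a lie) because Uma is a knight.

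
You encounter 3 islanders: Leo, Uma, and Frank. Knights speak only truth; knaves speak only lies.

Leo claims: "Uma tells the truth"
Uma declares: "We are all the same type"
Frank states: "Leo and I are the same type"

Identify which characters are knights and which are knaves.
Leo is a knight.
Uma is a knight.
Frank is a knight.

Verification:
- Leo (knight) says "Uma tells the truth" - this is TRUE because Uma is a knight.
- Uma (knight) says "We are all the same type" - this is TRUE because Leo, Uma, and Frank are knights.
- Frank (knight) says "Leo and I are the same type" - this is TRUE because Frank is a knight and Leo is a knight.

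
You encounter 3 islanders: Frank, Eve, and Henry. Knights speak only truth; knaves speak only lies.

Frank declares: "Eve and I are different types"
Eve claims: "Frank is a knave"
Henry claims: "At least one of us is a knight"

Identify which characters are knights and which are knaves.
Frank is a knight.
Eve is a knave.
Henry is a knight.

Verification:
- Frank (knight) says "Eve and I are different types" - this is TRUE because Frank is a knight and Eve is a knave.
- Eve (knave) says "Frank is a knave" - this is FALSE (a lie) because Frank is a knight.
- Henry (knight) says "At least one of us is a knight" - this is TRUE because Frank and Henry are knights.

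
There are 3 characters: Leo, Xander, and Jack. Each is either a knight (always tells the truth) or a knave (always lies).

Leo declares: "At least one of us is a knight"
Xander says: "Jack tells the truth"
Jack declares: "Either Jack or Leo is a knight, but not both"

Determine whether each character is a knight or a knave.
Leo is a knave.
Xander is a knave.
Jack is a knave.

Verification:
- Leo (knave) says "At least one of us is a knight" - this is FALSE (a lie) because no one is a knight.
- Xander (knave) says "Jack tells the truth" - this is FALSE (a lie) because Jack is a knave.
- Jack (knave) says "Either Jack or Leo is a knight, but not both" - this is FALSE (a lie) because Jack is a knave and Leo is a knave.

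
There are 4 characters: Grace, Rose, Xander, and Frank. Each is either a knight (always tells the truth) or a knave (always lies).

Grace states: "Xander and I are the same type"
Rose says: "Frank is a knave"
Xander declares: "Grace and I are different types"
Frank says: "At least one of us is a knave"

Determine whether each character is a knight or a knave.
Grace is a knave.
Rose is a knave.
Xander is a knight.
Frank is a knight.

Verification:
- Grace (knave) says "Xander and I are the same type" - this is FALSE (a lie) because Grace is a knave and Xander is a knight.
- Rose (knave) says "Frank is a knave" - this is FALSE (a lie) because Frank is a knight.
- Xander (knight) says "Grace and I are different types" - this is TRUE because Xander is a knight and Grace is a knave.
- Frank (knight) says "At least one of us is a knave" - this is TRUE because Grace and Rose are knaves.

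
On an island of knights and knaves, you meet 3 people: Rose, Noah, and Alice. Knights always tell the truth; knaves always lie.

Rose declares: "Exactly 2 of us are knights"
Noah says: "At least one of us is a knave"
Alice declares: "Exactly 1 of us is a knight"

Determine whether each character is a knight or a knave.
Rose is a knight.
Noah is a knight.
Alice is a knave.

Verification:
- Rose (knight) says "Exactly 2 of us are knights" - this is TRUE because there are 2 knights.
- Noah (knight) says "At least one of us is a knave" - this is TRUE because Alice is a knave.
- Alice (knave) says "Exactly 1 of us is a knight" - this is FALSE (a lie) because there are 2 knights.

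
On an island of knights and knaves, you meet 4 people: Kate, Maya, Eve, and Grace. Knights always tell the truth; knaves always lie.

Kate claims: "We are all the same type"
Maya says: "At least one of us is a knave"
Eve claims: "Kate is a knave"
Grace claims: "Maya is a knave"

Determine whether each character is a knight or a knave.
Kate is a knave.
Maya is a knight.
Eve is a knight.
Grace is a knave.

Verification:
- Kate (knave) says "We are all the same type" - this is FALSE (a lie) because Maya and Eve are knights and Kate and Grace are knaves.
- Maya (knight) says "At least one of us is a knave" - this is TRUE because Kate and Grace are knaves.
- Eve (knight) says "Kate is a knave" - this is TRUE because Kate is a knave.
- Grace (knave) says "Maya is a knave" - this is FALSE (a lie) because Maya is a knight.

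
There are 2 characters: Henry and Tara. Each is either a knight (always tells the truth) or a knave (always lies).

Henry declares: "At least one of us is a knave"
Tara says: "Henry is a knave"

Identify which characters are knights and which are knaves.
Henry is a knight.
Tara is a knave.

Verification:
- Henry (knight) says "At least one of us is a knave" - this is TRUE because Tara is a knave.
- Tara (knave) says "Henry is a knave" - this is FALSE (a lie) because Henry is a knight.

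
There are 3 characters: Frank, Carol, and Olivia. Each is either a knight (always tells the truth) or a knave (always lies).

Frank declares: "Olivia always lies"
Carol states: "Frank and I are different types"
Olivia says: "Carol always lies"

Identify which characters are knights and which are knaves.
Frank is a knave.
Carol is a knave.
Olivia is a knight.

Verification:
- Frank (knave) says "Olivia always lies" - this is FALSE (a lie) because Olivia is a knight.
- Carol (knave) says "Frank and I are different types" - this is FALSE (a lie) because Carol is a knave and Frank is a knave.
- Olivia (knight) says "Carol always lies" - this is TRUE because Carol is a knave.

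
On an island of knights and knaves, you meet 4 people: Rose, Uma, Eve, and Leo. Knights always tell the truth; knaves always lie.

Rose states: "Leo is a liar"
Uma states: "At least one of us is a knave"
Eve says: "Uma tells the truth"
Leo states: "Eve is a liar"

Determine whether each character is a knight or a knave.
Rose is a knight.
Uma is a knight.
Eve is a knight.
Leo is a knave.

Verification:
- Rose (knight) says "Leo is a liar" - this is TRUE because Leo is a knave.
- Uma (knight) says "At least one of us is a knave" - this is TRUE because Leo is a knave.
- Eve (knight) says "Uma tells the truth" - this is TRUE because Uma is a knight.
- Leo (knave) says "Eve is a liar" - this is FALSE (a lie) because Eve is a knight.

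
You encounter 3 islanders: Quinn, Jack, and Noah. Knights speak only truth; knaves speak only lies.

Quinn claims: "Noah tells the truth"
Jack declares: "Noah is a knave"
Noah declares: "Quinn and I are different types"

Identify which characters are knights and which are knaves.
Quinn is a knave.
Jack is a knight.
Noah is a knave.

Verification:
- Quinn (knave) says "Noah tells the truth" - this is FALSE (a lie) because Noah is a knave.
- Jack (knight) says "Noah is a knave" - this is TRUE because Noah is a knave.
- Noah (knave) says "Quinn and I are different types" - this is FALSE (a lie) because Noah is a knave and Quinn is a knave.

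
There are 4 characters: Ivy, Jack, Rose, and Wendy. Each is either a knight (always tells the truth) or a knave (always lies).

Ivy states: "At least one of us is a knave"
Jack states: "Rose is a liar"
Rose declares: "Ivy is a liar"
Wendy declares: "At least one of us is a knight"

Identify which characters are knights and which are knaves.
Ivy is a knight.
Jack is a knight.
Rose is a knave.
Wendy is a knight.

Verification:
- Ivy (knight) says "At least one of us is a knave" - this is TRUE because Rose is a knave.
- Jack (knight) says "Rose is a liar" - this is TRUE because Rose is a knave.
- Rose (knave) says "Ivy is a liar" - this is FALSE (a lie) because Ivy is a knight.
- Wendy (knight) says "At least one of us is a knight" - this is TRUE because Ivy, Jack, and Wendy are knights.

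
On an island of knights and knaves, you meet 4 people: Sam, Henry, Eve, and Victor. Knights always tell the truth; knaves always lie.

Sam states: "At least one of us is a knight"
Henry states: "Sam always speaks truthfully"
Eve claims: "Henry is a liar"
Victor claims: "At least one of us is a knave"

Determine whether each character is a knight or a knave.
Sam is a knight.
Henry is a knight.
Eve is a knave.
Victor is a knight.

Verification:
- Sam (knight) says "At least one of us is a knight" - this is TRUE because Sam, Henry, and Victor are knights.
- Henry (knight) says "Sam always speaks truthfully" - this is TRUE because Sam is a knight.
- Eve (knave) says "Henry is a liar" - this is FALSE (a lie) because Henry is a knight.
- Victor (knight) says "At least one of us is a knave" - this is TRUE because Eve is a knave.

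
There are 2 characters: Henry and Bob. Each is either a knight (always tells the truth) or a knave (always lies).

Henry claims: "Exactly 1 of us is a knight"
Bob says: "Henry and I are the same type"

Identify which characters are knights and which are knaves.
Henry is a knight.
Bob is a knave.

Verification:
- Henry (knight) says "Exactly 1 of us is a knight" - this is TRUE because there are 1 knights.
- Bob (knave) says "Henry and I are the same type" - this is FALSE (a lie) because Bob is a knave and Henry is a knight.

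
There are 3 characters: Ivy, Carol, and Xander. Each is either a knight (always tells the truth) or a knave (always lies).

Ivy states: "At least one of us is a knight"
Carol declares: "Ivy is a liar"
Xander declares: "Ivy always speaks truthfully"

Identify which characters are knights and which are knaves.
Ivy is a knight.
Carol is a knave.
Xander is a knight.

Verification:
- Ivy (knight) says "At least one of us is a knight" - this is TRUE because Ivy and Xander are knights.
- Carol (knave) says "Ivy is a liar" - this is FALSE (a lie) because Ivy is a knight.
- Xander (knight) says "Ivy always speaks truthfully" - this is TRUE because Ivy is a knight.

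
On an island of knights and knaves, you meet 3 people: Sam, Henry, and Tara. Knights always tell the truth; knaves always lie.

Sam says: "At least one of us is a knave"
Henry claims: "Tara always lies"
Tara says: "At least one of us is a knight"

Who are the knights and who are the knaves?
Sam is a knight.
Henry is a knave.
Tara is a knight.

Verification:
- Sam (knight) says "At least one of us is a knave" - this is TRUE because Henry is a knave.
- Henry (knave) says "Tara always lies" - this is FALSE (a lie) because Tara is a knight.
- Tara (knight) says "At least one of us is a knight" - this is TRUE because Sam and Tara are knights.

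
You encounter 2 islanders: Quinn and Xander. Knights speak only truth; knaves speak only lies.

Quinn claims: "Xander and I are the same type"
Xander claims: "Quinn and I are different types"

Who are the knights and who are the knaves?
Quinn is a knave.
Xander is a knight.

Verification:
- Quinn (knave) says "Xander and I are the same type" - this is FALSE (a lie) because Quinn is a knave and Xander is a knight.
- Xander (knight) says "Quinn and I are different types" - this is TRUE because Xander is a knight and Quinn is a knave.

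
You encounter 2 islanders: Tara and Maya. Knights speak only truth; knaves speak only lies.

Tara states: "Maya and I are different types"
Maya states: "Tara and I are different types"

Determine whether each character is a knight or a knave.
Tara is a knave.
Maya is a knave.

Verification:
- Tara (knave) says "Maya and I are different types" - this is FALSE (a lie) because Tara is a knave and Maya is a knave.
- Maya (knave) says "Tara and I are different types" - this is FALSE (a lie) because Maya is a knave and Tara is a knave.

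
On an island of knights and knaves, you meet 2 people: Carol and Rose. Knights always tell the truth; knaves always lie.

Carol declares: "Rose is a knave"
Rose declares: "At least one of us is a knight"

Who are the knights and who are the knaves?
Carol is a knave.
Rose is a knight.

Verification:
- Carol (knave) says "Rose is a knave" - this is FALSE (a lie) because Rose is a knight.
- Rose (knight) says "At least one of us is a knight" - this is TRUE because Rose is a knight.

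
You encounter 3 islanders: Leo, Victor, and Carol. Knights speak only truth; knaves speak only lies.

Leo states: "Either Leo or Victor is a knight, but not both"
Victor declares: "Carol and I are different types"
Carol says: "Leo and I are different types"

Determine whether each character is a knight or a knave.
Leo is a knave.
Victor is a knave.
Carol is a knave.

Verification:
- Leo (knave) says "Either Leo or Victor is a knight, but not both" - this is FALSE (a lie) because Leo is a knave and Victor is a knave.
- Victor (knave) says "Carol and I are different types" - this is FALSE (a lie) because Victor is a knave and Carol is a knave.
- Carol (knave) says "Leo and I are different types" - this is FALSE (a lie) because Carol is a knave and Leo is a knave.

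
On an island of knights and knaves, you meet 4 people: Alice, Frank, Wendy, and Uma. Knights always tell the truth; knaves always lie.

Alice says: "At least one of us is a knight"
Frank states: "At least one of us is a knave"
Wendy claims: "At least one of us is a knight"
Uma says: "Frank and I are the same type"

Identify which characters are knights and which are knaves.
Alice is a knight.
Frank is a knight.
Wendy is a knight.
Uma is a knave.

Verification:
- Alice (knight) says "At least one of us is a knight" - this is TRUE because Alice, Frank, and Wendy are knights.
- Frank (knight) says "At least one of us is a knave" - this is TRUE because Uma is a knave.
- Wendy (knight) says "At least one of us is a knight" - this is TRUE because Alice, Frank, and Wendy are knights.
- Uma (knave) says "Frank and I are the same type" - this is FALSE (a lie) because Uma is a knave and Frank is a knight.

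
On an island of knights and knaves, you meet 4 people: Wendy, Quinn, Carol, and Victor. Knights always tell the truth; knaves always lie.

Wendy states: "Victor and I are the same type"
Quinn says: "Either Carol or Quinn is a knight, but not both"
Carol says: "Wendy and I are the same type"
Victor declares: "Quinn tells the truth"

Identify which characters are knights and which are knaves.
Wendy is a knight.
Quinn is a knight.
Carol is a knave.
Victor is a knight.

Verification:
- Wendy (knight) says "Victor and I are the same type" - this is TRUE because Wendy is a knight and Victor is a knight.
- Quinn (knight) says "Either Carol or Quinn is a knight, but not both" - this is TRUE because Carol is a knave and Quinn is a knight.
- Carol (knave) says "Wendy and I are the same type" - this is FALSE (a lie) because Carol is a knave and Wendy is a knight.
- Victor (knight) says "Quinn tells the truth" - this is TRUE because Quinn is a knight.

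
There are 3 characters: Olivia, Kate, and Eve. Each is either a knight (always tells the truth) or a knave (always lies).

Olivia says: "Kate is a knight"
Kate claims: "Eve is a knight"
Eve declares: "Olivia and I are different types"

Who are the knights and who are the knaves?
Olivia is a knave.
Kate is a knave.
Eve is a knave.

Verification:
- Olivia (knave) says "Kate is a knight" - this is FALSE (a lie) because Kate is a knave.
- Kate (knave) says "Eve is a knight" - this is FALSE (a lie) because Eve is a knave.
- Eve (knave) says "Olivia and I are different types" - this is FALSE (a lie) because Eve is a knave and Olivia is a knave.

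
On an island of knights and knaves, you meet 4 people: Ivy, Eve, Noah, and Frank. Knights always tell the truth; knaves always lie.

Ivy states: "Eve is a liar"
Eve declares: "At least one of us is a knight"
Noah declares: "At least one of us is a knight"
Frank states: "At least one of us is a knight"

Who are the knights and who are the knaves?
Ivy is a knave.
Eve is a knight.
Noah is a knight.
Frank is a knight.

Verification:
- Ivy (knave) says "Eve is a liar" - this is FALSE (a lie) because Eve is a knight.
- Eve (knight) says "At least one of us is a knight" - this is TRUE because Eve, Noah, and Frank are knights.
- Noah (knight) says "At least one of us is a knight" - this is TRUE because Eve, Noah, and Frank are knights.
- Frank (knight) says "At least one of us is a knight" - this is TRUE because Eve, Noah, and Frank are knights.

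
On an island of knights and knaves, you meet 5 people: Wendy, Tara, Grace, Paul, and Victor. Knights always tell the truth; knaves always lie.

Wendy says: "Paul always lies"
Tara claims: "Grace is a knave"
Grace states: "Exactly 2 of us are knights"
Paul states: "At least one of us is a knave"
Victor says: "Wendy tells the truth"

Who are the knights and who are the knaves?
Wendy is a knave.
Tara is a knave.
Grace is a knight.
Paul is a knight.
Victor is a knave.

Verification:
- Wendy (knave) says "Paul always lies" - this is FALSE (a lie) because Paul is a knight.
- Tara (knave) says "Grace is a knave" - this is FALSE (a lie) because Grace is a knight.
- Grace (knight) says "Exactly 2 of us are knights" - this is TRUE because there are 2 knights.
- Paul (knight) says "At least one of us is a knave" - this is TRUE because Wendy, Tara, and Victor are knaves.
- Victor (knave) says "Wendy tells the truth" - this is FALSE (a lie) because Wendy is a knave.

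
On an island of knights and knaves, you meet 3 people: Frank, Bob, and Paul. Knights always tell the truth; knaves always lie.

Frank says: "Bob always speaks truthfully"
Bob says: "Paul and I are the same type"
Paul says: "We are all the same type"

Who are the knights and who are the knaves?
Frank is a knight.
Bob is a knight.
Paul is a knight.

Verification:
- Frank (knight) says "Bob always speaks truthfully" - this is TRUE because Bob is a knight.
- Bob (knight) says "Paul and I are the same type" - this is TRUE because Bob is a knight and Paul is a knight.
- Paul (knight) says "We are all the same type" - this is TRUE because Frank, Bob, and Paul are knights.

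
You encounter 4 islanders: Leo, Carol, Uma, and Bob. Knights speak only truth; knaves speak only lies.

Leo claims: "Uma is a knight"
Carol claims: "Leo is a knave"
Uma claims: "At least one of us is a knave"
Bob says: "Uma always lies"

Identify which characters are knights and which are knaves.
Leo is a knight.
Carol is a knave.
Uma is a knight.
Bob is a knave.

Verification:
- Leo (knight) says "Uma is a knight" - this is TRUE because Uma is a knight.
- Carol (knave) says "Leo is a knave" - this is FALSE (a lie) because Leo is a knight.
- Uma (knight) says "At least one of us is a knave" - this is TRUE because Carol and Bob are knaves.
- Bob (knave) says "Uma always lies" - this is FALSE (a lie) because Uma is a knight.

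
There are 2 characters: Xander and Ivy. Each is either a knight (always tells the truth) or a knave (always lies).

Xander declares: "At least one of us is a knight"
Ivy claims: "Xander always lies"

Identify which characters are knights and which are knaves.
Xander is a knight.
Ivy is a knave.

Verification:
- Xander (knight) says "At least one of us is a knight" - this is TRUE because Xander is a knight.
- Ivy (knave) says "Xander always lies" - this is FALSE (a lie) because Xander is a knight.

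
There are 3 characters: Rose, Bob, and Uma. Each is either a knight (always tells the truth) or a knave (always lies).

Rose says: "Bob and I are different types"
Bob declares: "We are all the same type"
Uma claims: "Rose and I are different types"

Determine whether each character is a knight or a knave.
Rose is a knave.
Bob is a knave.
Uma is a knight.

Verification:
- Rose (knave) says "Bob and I are different types" - this is FALSE (a lie) because Rose is a knave and Bob is a knave.
- Bob (knave) says "We are all the same type" - this is FALSE (a lie) because Uma is a knight and Rose and Bob are knaves.
- Uma (knight) says "Rose and I are different types" - this is TRUE because Uma is a knight and Rose is a knave.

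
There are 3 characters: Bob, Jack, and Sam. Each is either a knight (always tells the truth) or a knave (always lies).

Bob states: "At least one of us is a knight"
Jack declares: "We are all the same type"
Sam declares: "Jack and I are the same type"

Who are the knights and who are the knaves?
Bob is a knight.
Jack is a knight.
Sam is a knight.

Verification:
- Bob (knight) says "At least one of us is a knight" - this is TRUE because Bob, Jack, and Sam are knights.
- Jack (knight) says "We are all the same type" - this is TRUE because Bob, Jack, and Sam are knights.
- Sam (knight) says "Jack and I are the same type" - this is TRUE because Sam is a knight and Jack is a knight.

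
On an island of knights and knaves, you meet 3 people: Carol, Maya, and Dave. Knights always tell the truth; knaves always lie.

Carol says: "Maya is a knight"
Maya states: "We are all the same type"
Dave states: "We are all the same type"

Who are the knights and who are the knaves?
Carol is a knight.
Maya is a knight.
Dave is a knight.

Verification:
- Carol (knight) says "Maya is a knight" - this is TRUE because Maya is a knight.
- Maya (knight) says "We are all the same type" - this is TRUE because Carol, Maya, and Dave are knights.
- Dave (knight) says "We are all the same type" - this is TRUE because Carol, Maya, and Dave are knights.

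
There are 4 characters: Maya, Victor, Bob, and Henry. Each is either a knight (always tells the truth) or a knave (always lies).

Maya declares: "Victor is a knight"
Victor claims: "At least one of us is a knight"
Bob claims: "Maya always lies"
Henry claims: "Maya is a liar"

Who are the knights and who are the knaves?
Maya is a knight.
Victor is a knight.
Bob is a knave.
Henry is a knave.

Verification:
- Maya (knight) says "Victor is a knight" - this is TRUE because Victor is a knight.
- Victor (knight) says "At least one of us is a knight" - this is TRUE because Maya and Victor are knights.
- Bob (knave) says "Maya always lies" - this is FALSE (a lie) because Maya is a knight.
- Henry (knave) says "Maya is a liar" - this is FALSE (a lie) because Maya is a knight.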